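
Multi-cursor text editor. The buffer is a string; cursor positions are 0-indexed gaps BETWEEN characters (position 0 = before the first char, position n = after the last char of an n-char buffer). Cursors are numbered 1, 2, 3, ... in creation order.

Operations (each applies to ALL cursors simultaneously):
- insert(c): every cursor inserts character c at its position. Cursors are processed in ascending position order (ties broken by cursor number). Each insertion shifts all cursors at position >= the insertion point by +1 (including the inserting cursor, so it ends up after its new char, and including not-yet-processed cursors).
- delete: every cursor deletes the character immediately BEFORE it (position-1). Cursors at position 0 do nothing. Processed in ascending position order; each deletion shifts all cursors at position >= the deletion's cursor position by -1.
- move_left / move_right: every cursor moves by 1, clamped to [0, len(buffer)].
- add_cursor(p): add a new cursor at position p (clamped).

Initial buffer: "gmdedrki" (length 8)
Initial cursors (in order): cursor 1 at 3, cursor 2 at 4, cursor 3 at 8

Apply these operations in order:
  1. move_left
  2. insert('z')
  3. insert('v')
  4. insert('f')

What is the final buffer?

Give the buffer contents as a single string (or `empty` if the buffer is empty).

After op 1 (move_left): buffer="gmdedrki" (len 8), cursors c1@2 c2@3 c3@7, authorship ........
After op 2 (insert('z')): buffer="gmzdzedrkzi" (len 11), cursors c1@3 c2@5 c3@10, authorship ..1.2....3.
After op 3 (insert('v')): buffer="gmzvdzvedrkzvi" (len 14), cursors c1@4 c2@7 c3@13, authorship ..11.22....33.
After op 4 (insert('f')): buffer="gmzvfdzvfedrkzvfi" (len 17), cursors c1@5 c2@9 c3@16, authorship ..111.222....333.

Answer: gmzvfdzvfedrkzvfi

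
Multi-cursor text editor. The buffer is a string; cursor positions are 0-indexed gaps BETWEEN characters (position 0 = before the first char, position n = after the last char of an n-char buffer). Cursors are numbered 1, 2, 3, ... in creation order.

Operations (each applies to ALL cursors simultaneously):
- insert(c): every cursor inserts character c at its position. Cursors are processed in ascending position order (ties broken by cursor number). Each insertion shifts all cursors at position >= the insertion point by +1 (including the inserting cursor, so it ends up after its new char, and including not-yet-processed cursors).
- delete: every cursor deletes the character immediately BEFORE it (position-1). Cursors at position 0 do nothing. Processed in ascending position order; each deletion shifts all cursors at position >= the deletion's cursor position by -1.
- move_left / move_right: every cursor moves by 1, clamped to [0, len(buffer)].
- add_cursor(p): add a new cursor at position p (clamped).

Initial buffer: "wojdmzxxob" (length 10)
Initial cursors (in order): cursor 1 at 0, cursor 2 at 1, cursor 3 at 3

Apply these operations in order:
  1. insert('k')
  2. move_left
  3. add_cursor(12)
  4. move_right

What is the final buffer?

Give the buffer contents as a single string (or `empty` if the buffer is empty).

Answer: kwkojkdmzxxob

Derivation:
After op 1 (insert('k')): buffer="kwkojkdmzxxob" (len 13), cursors c1@1 c2@3 c3@6, authorship 1.2..3.......
After op 2 (move_left): buffer="kwkojkdmzxxob" (len 13), cursors c1@0 c2@2 c3@5, authorship 1.2..3.......
After op 3 (add_cursor(12)): buffer="kwkojkdmzxxob" (len 13), cursors c1@0 c2@2 c3@5 c4@12, authorship 1.2..3.......
After op 4 (move_right): buffer="kwkojkdmzxxob" (len 13), cursors c1@1 c2@3 c3@6 c4@13, authorship 1.2..3.......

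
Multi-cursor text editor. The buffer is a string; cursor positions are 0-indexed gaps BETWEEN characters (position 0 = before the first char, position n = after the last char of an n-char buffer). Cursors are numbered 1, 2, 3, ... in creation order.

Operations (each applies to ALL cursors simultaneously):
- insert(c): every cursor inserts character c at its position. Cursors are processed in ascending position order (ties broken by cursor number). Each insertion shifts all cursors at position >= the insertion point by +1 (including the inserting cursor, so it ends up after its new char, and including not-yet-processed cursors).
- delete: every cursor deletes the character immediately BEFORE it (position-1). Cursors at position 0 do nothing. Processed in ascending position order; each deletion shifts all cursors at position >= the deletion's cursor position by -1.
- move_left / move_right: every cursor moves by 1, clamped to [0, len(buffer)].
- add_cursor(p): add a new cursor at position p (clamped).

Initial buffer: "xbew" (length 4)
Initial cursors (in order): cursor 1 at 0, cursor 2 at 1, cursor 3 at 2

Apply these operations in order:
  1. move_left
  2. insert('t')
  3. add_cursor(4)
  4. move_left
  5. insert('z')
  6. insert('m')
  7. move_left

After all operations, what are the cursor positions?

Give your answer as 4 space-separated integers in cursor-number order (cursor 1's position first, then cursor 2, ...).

Answer: 4 4 10 10

Derivation:
After op 1 (move_left): buffer="xbew" (len 4), cursors c1@0 c2@0 c3@1, authorship ....
After op 2 (insert('t')): buffer="ttxtbew" (len 7), cursors c1@2 c2@2 c3@4, authorship 12.3...
After op 3 (add_cursor(4)): buffer="ttxtbew" (len 7), cursors c1@2 c2@2 c3@4 c4@4, authorship 12.3...
After op 4 (move_left): buffer="ttxtbew" (len 7), cursors c1@1 c2@1 c3@3 c4@3, authorship 12.3...
After op 5 (insert('z')): buffer="tzztxzztbew" (len 11), cursors c1@3 c2@3 c3@7 c4@7, authorship 1122.343...
After op 6 (insert('m')): buffer="tzzmmtxzzmmtbew" (len 15), cursors c1@5 c2@5 c3@11 c4@11, authorship 112122.34343...
After op 7 (move_left): buffer="tzzmmtxzzmmtbew" (len 15), cursors c1@4 c2@4 c3@10 c4@10, authorship 112122.34343...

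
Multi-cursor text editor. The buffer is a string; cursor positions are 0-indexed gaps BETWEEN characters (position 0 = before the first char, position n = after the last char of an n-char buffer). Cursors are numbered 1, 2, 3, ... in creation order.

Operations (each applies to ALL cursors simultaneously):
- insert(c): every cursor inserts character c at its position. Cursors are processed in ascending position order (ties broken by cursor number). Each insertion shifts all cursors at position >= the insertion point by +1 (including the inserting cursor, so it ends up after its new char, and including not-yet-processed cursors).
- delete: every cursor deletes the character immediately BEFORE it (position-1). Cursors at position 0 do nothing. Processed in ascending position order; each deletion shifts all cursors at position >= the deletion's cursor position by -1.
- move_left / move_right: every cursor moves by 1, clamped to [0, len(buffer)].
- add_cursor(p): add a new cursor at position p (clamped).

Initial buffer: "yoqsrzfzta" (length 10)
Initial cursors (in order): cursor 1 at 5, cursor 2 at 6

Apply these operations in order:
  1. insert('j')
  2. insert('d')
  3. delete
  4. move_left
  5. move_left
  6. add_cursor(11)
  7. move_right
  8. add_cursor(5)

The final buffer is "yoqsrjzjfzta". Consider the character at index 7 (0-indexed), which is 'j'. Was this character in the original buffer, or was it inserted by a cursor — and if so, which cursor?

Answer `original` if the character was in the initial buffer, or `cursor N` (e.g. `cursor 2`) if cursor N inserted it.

After op 1 (insert('j')): buffer="yoqsrjzjfzta" (len 12), cursors c1@6 c2@8, authorship .....1.2....
After op 2 (insert('d')): buffer="yoqsrjdzjdfzta" (len 14), cursors c1@7 c2@10, authorship .....11.22....
After op 3 (delete): buffer="yoqsrjzjfzta" (len 12), cursors c1@6 c2@8, authorship .....1.2....
After op 4 (move_left): buffer="yoqsrjzjfzta" (len 12), cursors c1@5 c2@7, authorship .....1.2....
After op 5 (move_left): buffer="yoqsrjzjfzta" (len 12), cursors c1@4 c2@6, authorship .....1.2....
After op 6 (add_cursor(11)): buffer="yoqsrjzjfzta" (len 12), cursors c1@4 c2@6 c3@11, authorship .....1.2....
After op 7 (move_right): buffer="yoqsrjzjfzta" (len 12), cursors c1@5 c2@7 c3@12, authorship .....1.2....
After op 8 (add_cursor(5)): buffer="yoqsrjzjfzta" (len 12), cursors c1@5 c4@5 c2@7 c3@12, authorship .....1.2....
Authorship (.=original, N=cursor N): . . . . . 1 . 2 . . . .
Index 7: author = 2

Answer: cursor 2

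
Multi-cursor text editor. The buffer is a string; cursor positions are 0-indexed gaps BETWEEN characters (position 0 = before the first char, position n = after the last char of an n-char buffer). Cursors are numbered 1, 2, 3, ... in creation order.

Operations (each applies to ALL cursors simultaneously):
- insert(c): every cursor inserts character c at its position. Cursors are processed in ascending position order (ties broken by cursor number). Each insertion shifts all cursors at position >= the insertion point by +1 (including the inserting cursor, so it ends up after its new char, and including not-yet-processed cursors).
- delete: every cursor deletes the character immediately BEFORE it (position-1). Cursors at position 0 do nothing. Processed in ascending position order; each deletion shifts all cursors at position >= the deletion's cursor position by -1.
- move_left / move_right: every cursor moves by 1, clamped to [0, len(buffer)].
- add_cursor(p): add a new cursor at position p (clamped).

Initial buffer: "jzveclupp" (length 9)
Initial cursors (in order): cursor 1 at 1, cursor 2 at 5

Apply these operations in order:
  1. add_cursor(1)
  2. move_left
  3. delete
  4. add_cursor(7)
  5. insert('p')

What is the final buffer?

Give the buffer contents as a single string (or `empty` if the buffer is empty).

Answer: ppjzvpcluppp

Derivation:
After op 1 (add_cursor(1)): buffer="jzveclupp" (len 9), cursors c1@1 c3@1 c2@5, authorship .........
After op 2 (move_left): buffer="jzveclupp" (len 9), cursors c1@0 c3@0 c2@4, authorship .........
After op 3 (delete): buffer="jzvclupp" (len 8), cursors c1@0 c3@0 c2@3, authorship ........
After op 4 (add_cursor(7)): buffer="jzvclupp" (len 8), cursors c1@0 c3@0 c2@3 c4@7, authorship ........
After op 5 (insert('p')): buffer="ppjzvpcluppp" (len 12), cursors c1@2 c3@2 c2@6 c4@11, authorship 13...2....4.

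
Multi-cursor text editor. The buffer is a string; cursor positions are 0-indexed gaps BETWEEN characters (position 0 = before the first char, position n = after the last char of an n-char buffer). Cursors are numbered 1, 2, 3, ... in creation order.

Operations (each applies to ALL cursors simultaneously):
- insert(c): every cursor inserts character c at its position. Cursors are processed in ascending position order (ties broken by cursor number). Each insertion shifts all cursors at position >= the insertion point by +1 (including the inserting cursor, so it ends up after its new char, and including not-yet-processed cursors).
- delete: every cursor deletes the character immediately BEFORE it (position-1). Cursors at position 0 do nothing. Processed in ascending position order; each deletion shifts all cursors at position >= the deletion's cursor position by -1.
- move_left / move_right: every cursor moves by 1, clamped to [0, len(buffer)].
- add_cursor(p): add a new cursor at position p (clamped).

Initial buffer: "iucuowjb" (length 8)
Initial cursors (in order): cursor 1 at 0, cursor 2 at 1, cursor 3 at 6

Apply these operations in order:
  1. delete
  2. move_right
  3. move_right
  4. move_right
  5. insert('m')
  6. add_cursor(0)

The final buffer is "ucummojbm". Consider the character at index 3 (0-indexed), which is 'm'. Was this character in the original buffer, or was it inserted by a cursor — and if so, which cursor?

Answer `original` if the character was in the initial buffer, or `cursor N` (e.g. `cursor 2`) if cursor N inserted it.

Answer: cursor 1

Derivation:
After op 1 (delete): buffer="ucuojb" (len 6), cursors c1@0 c2@0 c3@4, authorship ......
After op 2 (move_right): buffer="ucuojb" (len 6), cursors c1@1 c2@1 c3@5, authorship ......
After op 3 (move_right): buffer="ucuojb" (len 6), cursors c1@2 c2@2 c3@6, authorship ......
After op 4 (move_right): buffer="ucuojb" (len 6), cursors c1@3 c2@3 c3@6, authorship ......
After op 5 (insert('m')): buffer="ucummojbm" (len 9), cursors c1@5 c2@5 c3@9, authorship ...12...3
After op 6 (add_cursor(0)): buffer="ucummojbm" (len 9), cursors c4@0 c1@5 c2@5 c3@9, authorship ...12...3
Authorship (.=original, N=cursor N): . . . 1 2 . . . 3
Index 3: author = 1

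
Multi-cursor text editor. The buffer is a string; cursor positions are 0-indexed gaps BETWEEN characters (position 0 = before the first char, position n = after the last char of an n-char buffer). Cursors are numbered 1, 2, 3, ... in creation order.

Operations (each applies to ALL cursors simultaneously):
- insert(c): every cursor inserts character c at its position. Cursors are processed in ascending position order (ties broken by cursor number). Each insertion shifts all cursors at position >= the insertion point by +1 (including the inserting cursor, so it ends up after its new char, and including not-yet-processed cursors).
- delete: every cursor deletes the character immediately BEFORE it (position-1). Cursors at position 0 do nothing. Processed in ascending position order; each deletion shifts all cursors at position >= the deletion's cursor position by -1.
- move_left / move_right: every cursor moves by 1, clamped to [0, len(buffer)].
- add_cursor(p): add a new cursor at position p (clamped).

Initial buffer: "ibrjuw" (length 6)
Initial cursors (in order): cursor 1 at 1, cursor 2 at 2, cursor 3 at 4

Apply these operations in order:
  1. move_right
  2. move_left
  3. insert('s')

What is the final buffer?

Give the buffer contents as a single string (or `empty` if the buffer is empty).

After op 1 (move_right): buffer="ibrjuw" (len 6), cursors c1@2 c2@3 c3@5, authorship ......
After op 2 (move_left): buffer="ibrjuw" (len 6), cursors c1@1 c2@2 c3@4, authorship ......
After op 3 (insert('s')): buffer="isbsrjsuw" (len 9), cursors c1@2 c2@4 c3@7, authorship .1.2..3..

Answer: isbsrjsuw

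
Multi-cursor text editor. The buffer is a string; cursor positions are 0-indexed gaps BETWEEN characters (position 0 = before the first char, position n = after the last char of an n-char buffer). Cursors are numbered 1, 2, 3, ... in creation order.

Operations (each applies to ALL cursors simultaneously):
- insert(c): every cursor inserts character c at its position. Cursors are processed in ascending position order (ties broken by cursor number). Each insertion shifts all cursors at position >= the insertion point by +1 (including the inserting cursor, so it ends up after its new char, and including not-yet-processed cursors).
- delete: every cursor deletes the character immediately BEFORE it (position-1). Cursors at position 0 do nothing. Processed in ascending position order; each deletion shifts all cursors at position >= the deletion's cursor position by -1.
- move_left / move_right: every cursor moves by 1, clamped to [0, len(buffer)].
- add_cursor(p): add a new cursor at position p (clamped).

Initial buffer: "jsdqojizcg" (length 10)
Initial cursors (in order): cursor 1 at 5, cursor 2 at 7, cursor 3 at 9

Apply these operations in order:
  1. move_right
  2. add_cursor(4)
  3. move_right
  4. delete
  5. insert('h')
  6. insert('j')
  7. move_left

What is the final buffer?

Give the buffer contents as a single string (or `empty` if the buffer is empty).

Answer: jsdqhjjhjzhhjj

Derivation:
After op 1 (move_right): buffer="jsdqojizcg" (len 10), cursors c1@6 c2@8 c3@10, authorship ..........
After op 2 (add_cursor(4)): buffer="jsdqojizcg" (len 10), cursors c4@4 c1@6 c2@8 c3@10, authorship ..........
After op 3 (move_right): buffer="jsdqojizcg" (len 10), cursors c4@5 c1@7 c2@9 c3@10, authorship ..........
After op 4 (delete): buffer="jsdqjz" (len 6), cursors c4@4 c1@5 c2@6 c3@6, authorship ......
After op 5 (insert('h')): buffer="jsdqhjhzhh" (len 10), cursors c4@5 c1@7 c2@10 c3@10, authorship ....4.1.23
After op 6 (insert('j')): buffer="jsdqhjjhjzhhjj" (len 14), cursors c4@6 c1@9 c2@14 c3@14, authorship ....44.11.2323
After op 7 (move_left): buffer="jsdqhjjhjzhhjj" (len 14), cursors c4@5 c1@8 c2@13 c3@13, authorship ....44.11.2323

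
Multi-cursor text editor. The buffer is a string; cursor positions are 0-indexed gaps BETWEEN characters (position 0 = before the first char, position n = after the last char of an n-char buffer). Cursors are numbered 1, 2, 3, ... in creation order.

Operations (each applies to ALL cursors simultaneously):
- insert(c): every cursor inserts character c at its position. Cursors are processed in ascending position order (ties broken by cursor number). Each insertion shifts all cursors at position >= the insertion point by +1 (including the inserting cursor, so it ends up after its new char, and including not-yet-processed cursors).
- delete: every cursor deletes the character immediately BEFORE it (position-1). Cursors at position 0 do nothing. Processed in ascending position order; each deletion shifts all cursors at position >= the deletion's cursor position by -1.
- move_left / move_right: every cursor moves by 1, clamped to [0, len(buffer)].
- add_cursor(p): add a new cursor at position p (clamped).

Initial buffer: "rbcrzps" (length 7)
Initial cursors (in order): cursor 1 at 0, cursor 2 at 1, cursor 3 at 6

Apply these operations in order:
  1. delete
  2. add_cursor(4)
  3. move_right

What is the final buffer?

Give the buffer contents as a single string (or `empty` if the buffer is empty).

Answer: bcrzs

Derivation:
After op 1 (delete): buffer="bcrzs" (len 5), cursors c1@0 c2@0 c3@4, authorship .....
After op 2 (add_cursor(4)): buffer="bcrzs" (len 5), cursors c1@0 c2@0 c3@4 c4@4, authorship .....
After op 3 (move_right): buffer="bcrzs" (len 5), cursors c1@1 c2@1 c3@5 c4@5, authorship .....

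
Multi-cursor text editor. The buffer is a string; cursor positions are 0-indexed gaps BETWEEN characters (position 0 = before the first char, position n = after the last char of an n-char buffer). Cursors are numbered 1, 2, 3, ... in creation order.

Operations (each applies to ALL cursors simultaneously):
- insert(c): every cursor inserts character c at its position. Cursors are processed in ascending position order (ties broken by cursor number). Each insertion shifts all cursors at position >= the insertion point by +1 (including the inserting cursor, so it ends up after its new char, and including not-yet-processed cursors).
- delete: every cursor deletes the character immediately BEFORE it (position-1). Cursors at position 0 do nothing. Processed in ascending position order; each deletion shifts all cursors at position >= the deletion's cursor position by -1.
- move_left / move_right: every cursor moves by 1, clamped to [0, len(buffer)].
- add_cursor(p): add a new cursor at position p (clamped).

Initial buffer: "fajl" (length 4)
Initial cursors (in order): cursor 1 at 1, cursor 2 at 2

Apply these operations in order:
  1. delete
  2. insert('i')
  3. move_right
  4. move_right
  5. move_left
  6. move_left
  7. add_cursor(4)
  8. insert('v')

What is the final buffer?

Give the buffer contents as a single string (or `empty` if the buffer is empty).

After op 1 (delete): buffer="jl" (len 2), cursors c1@0 c2@0, authorship ..
After op 2 (insert('i')): buffer="iijl" (len 4), cursors c1@2 c2@2, authorship 12..
After op 3 (move_right): buffer="iijl" (len 4), cursors c1@3 c2@3, authorship 12..
After op 4 (move_right): buffer="iijl" (len 4), cursors c1@4 c2@4, authorship 12..
After op 5 (move_left): buffer="iijl" (len 4), cursors c1@3 c2@3, authorship 12..
After op 6 (move_left): buffer="iijl" (len 4), cursors c1@2 c2@2, authorship 12..
After op 7 (add_cursor(4)): buffer="iijl" (len 4), cursors c1@2 c2@2 c3@4, authorship 12..
After op 8 (insert('v')): buffer="iivvjlv" (len 7), cursors c1@4 c2@4 c3@7, authorship 1212..3

Answer: iivvjlv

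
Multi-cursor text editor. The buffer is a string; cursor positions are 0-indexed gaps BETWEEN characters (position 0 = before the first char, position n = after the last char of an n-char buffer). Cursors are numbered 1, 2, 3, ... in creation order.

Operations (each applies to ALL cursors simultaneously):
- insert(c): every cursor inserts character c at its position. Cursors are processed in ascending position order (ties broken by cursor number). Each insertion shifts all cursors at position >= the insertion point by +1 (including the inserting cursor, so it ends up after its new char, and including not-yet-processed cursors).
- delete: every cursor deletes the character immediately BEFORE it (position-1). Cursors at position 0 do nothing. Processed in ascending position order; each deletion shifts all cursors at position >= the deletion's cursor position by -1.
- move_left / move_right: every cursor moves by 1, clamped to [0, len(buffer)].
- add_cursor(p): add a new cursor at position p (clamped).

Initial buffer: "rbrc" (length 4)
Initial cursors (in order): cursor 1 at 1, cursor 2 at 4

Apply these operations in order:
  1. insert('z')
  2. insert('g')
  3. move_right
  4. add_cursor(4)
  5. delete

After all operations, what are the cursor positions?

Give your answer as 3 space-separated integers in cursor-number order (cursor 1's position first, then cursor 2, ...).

After op 1 (insert('z')): buffer="rzbrcz" (len 6), cursors c1@2 c2@6, authorship .1...2
After op 2 (insert('g')): buffer="rzgbrczg" (len 8), cursors c1@3 c2@8, authorship .11...22
After op 3 (move_right): buffer="rzgbrczg" (len 8), cursors c1@4 c2@8, authorship .11...22
After op 4 (add_cursor(4)): buffer="rzgbrczg" (len 8), cursors c1@4 c3@4 c2@8, authorship .11...22
After op 5 (delete): buffer="rzrcz" (len 5), cursors c1@2 c3@2 c2@5, authorship .1..2

Answer: 2 5 2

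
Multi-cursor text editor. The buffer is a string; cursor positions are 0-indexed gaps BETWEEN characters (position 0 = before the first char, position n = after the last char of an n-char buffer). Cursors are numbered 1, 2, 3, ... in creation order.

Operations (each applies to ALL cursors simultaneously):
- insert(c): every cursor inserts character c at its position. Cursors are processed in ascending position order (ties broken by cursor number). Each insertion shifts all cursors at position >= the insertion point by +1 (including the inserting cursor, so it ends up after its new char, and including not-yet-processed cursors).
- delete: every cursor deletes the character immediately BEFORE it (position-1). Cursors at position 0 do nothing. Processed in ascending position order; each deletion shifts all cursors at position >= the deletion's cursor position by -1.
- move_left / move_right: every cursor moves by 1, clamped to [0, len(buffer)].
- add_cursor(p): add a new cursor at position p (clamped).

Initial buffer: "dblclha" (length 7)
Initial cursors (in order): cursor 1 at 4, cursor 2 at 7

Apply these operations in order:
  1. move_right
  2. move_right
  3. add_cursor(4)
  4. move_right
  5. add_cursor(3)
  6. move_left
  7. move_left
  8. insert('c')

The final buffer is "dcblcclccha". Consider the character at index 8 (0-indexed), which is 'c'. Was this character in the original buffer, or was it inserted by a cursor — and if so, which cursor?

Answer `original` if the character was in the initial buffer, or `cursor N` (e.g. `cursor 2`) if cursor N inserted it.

After op 1 (move_right): buffer="dblclha" (len 7), cursors c1@5 c2@7, authorship .......
After op 2 (move_right): buffer="dblclha" (len 7), cursors c1@6 c2@7, authorship .......
After op 3 (add_cursor(4)): buffer="dblclha" (len 7), cursors c3@4 c1@6 c2@7, authorship .......
After op 4 (move_right): buffer="dblclha" (len 7), cursors c3@5 c1@7 c2@7, authorship .......
After op 5 (add_cursor(3)): buffer="dblclha" (len 7), cursors c4@3 c3@5 c1@7 c2@7, authorship .......
After op 6 (move_left): buffer="dblclha" (len 7), cursors c4@2 c3@4 c1@6 c2@6, authorship .......
After op 7 (move_left): buffer="dblclha" (len 7), cursors c4@1 c3@3 c1@5 c2@5, authorship .......
After op 8 (insert('c')): buffer="dcblcclccha" (len 11), cursors c4@2 c3@5 c1@9 c2@9, authorship .4..3..12..
Authorship (.=original, N=cursor N): . 4 . . 3 . . 1 2 . .
Index 8: author = 2

Answer: cursor 2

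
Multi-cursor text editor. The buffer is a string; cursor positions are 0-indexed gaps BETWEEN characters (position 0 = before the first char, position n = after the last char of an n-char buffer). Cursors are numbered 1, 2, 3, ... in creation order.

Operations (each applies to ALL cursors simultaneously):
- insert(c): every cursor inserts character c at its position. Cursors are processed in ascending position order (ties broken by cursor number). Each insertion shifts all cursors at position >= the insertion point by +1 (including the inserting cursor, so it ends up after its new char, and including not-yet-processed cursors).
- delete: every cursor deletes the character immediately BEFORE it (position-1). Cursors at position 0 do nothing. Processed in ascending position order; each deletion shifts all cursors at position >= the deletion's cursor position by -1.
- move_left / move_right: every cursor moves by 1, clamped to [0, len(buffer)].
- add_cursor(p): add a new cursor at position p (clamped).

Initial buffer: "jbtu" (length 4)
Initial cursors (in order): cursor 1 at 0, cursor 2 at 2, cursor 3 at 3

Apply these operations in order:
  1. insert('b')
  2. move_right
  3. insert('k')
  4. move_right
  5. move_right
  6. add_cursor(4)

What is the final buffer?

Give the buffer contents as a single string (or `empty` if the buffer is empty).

Answer: bjkbbtkbuk

Derivation:
After op 1 (insert('b')): buffer="bjbbtbu" (len 7), cursors c1@1 c2@4 c3@6, authorship 1..2.3.
After op 2 (move_right): buffer="bjbbtbu" (len 7), cursors c1@2 c2@5 c3@7, authorship 1..2.3.
After op 3 (insert('k')): buffer="bjkbbtkbuk" (len 10), cursors c1@3 c2@7 c3@10, authorship 1.1.2.23.3
After op 4 (move_right): buffer="bjkbbtkbuk" (len 10), cursors c1@4 c2@8 c3@10, authorship 1.1.2.23.3
After op 5 (move_right): buffer="bjkbbtkbuk" (len 10), cursors c1@5 c2@9 c3@10, authorship 1.1.2.23.3
After op 6 (add_cursor(4)): buffer="bjkbbtkbuk" (len 10), cursors c4@4 c1@5 c2@9 c3@10, authorship 1.1.2.23.3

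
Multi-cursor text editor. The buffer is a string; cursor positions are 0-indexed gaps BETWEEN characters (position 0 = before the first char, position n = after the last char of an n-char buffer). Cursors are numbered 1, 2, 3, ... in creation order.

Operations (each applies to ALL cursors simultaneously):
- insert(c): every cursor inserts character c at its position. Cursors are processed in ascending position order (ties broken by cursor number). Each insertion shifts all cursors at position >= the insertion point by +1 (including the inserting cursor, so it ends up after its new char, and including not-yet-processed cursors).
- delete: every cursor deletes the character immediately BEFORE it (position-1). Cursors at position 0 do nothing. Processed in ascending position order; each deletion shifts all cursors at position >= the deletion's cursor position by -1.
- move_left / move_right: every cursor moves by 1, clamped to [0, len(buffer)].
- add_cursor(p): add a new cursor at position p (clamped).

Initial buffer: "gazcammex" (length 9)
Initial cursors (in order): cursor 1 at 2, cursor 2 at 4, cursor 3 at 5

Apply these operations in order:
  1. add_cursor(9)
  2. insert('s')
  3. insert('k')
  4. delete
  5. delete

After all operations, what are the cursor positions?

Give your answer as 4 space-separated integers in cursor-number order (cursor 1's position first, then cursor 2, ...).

After op 1 (add_cursor(9)): buffer="gazcammex" (len 9), cursors c1@2 c2@4 c3@5 c4@9, authorship .........
After op 2 (insert('s')): buffer="gaszcsasmmexs" (len 13), cursors c1@3 c2@6 c3@8 c4@13, authorship ..1..2.3....4
After op 3 (insert('k')): buffer="gaskzcskaskmmexsk" (len 17), cursors c1@4 c2@8 c3@11 c4@17, authorship ..11..22.33....44
After op 4 (delete): buffer="gaszcsasmmexs" (len 13), cursors c1@3 c2@6 c3@8 c4@13, authorship ..1..2.3....4
After op 5 (delete): buffer="gazcammex" (len 9), cursors c1@2 c2@4 c3@5 c4@9, authorship .........

Answer: 2 4 5 9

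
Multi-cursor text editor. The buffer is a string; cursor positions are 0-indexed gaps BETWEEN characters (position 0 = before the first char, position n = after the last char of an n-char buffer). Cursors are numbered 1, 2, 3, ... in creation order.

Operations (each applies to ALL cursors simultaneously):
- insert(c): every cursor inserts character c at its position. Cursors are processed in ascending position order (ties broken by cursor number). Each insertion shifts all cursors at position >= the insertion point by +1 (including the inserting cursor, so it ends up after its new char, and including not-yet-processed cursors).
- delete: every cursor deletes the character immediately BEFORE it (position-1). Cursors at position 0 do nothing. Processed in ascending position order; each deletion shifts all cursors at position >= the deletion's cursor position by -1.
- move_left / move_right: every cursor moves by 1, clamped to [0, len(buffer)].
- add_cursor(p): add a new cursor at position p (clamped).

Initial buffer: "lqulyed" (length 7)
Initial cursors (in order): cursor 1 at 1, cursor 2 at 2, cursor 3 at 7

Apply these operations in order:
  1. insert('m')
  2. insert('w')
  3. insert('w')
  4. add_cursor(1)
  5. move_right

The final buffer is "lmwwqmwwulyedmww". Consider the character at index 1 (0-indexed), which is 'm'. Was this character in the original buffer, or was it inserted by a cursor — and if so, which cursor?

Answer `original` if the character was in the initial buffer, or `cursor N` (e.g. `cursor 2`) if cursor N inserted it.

After op 1 (insert('m')): buffer="lmqmulyedm" (len 10), cursors c1@2 c2@4 c3@10, authorship .1.2.....3
After op 2 (insert('w')): buffer="lmwqmwulyedmw" (len 13), cursors c1@3 c2@6 c3@13, authorship .11.22.....33
After op 3 (insert('w')): buffer="lmwwqmwwulyedmww" (len 16), cursors c1@4 c2@8 c3@16, authorship .111.222.....333
After op 4 (add_cursor(1)): buffer="lmwwqmwwulyedmww" (len 16), cursors c4@1 c1@4 c2@8 c3@16, authorship .111.222.....333
After op 5 (move_right): buffer="lmwwqmwwulyedmww" (len 16), cursors c4@2 c1@5 c2@9 c3@16, authorship .111.222.....333
Authorship (.=original, N=cursor N): . 1 1 1 . 2 2 2 . . . . . 3 3 3
Index 1: author = 1

Answer: cursor 1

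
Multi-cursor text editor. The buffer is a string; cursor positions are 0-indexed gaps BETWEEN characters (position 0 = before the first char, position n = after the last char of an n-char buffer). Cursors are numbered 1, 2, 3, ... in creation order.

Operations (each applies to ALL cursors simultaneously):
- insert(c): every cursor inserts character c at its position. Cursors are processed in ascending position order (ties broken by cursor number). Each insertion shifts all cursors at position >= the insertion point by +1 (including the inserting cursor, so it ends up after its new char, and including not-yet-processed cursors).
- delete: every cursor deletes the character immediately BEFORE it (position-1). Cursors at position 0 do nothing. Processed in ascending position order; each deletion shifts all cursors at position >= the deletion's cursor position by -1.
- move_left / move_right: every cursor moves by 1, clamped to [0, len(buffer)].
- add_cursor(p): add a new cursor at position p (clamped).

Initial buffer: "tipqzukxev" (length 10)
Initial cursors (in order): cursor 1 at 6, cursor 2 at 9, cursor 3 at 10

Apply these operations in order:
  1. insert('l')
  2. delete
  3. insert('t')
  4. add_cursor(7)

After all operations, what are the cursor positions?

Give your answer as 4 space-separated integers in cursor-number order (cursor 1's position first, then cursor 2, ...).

After op 1 (insert('l')): buffer="tipqzulkxelvl" (len 13), cursors c1@7 c2@11 c3@13, authorship ......1...2.3
After op 2 (delete): buffer="tipqzukxev" (len 10), cursors c1@6 c2@9 c3@10, authorship ..........
After op 3 (insert('t')): buffer="tipqzutkxetvt" (len 13), cursors c1@7 c2@11 c3@13, authorship ......1...2.3
After op 4 (add_cursor(7)): buffer="tipqzutkxetvt" (len 13), cursors c1@7 c4@7 c2@11 c3@13, authorship ......1...2.3

Answer: 7 11 13 7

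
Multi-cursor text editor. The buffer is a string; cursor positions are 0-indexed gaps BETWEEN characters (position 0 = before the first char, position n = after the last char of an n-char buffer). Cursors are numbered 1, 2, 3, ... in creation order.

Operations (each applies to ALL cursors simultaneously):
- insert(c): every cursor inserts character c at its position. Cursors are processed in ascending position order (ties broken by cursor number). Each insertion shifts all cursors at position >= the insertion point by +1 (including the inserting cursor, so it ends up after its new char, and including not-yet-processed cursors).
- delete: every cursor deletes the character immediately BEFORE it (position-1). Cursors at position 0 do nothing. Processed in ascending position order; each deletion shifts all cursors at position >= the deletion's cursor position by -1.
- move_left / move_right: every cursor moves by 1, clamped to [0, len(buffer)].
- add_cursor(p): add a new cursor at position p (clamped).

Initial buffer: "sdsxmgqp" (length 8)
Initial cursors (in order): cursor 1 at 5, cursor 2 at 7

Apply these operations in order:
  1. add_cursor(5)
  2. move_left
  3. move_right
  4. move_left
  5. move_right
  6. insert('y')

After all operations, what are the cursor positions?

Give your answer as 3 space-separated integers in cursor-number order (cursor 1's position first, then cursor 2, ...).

After op 1 (add_cursor(5)): buffer="sdsxmgqp" (len 8), cursors c1@5 c3@5 c2@7, authorship ........
After op 2 (move_left): buffer="sdsxmgqp" (len 8), cursors c1@4 c3@4 c2@6, authorship ........
After op 3 (move_right): buffer="sdsxmgqp" (len 8), cursors c1@5 c3@5 c2@7, authorship ........
After op 4 (move_left): buffer="sdsxmgqp" (len 8), cursors c1@4 c3@4 c2@6, authorship ........
After op 5 (move_right): buffer="sdsxmgqp" (len 8), cursors c1@5 c3@5 c2@7, authorship ........
After op 6 (insert('y')): buffer="sdsxmyygqyp" (len 11), cursors c1@7 c3@7 c2@10, authorship .....13..2.

Answer: 7 10 7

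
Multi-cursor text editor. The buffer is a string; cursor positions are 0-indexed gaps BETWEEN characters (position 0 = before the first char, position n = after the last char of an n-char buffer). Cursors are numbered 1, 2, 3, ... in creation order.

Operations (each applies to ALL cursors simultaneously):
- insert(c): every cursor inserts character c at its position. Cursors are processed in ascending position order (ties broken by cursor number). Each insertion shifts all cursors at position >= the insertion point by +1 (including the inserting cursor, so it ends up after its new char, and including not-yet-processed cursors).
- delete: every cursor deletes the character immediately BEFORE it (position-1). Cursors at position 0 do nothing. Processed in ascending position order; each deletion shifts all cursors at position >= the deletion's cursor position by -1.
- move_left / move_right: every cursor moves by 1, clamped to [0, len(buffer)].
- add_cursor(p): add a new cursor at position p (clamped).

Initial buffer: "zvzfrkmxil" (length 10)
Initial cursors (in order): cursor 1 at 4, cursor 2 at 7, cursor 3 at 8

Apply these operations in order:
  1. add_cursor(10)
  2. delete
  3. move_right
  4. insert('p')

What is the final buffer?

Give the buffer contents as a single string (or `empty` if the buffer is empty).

Answer: zvzrpkippp

Derivation:
After op 1 (add_cursor(10)): buffer="zvzfrkmxil" (len 10), cursors c1@4 c2@7 c3@8 c4@10, authorship ..........
After op 2 (delete): buffer="zvzrki" (len 6), cursors c1@3 c2@5 c3@5 c4@6, authorship ......
After op 3 (move_right): buffer="zvzrki" (len 6), cursors c1@4 c2@6 c3@6 c4@6, authorship ......
After op 4 (insert('p')): buffer="zvzrpkippp" (len 10), cursors c1@5 c2@10 c3@10 c4@10, authorship ....1..234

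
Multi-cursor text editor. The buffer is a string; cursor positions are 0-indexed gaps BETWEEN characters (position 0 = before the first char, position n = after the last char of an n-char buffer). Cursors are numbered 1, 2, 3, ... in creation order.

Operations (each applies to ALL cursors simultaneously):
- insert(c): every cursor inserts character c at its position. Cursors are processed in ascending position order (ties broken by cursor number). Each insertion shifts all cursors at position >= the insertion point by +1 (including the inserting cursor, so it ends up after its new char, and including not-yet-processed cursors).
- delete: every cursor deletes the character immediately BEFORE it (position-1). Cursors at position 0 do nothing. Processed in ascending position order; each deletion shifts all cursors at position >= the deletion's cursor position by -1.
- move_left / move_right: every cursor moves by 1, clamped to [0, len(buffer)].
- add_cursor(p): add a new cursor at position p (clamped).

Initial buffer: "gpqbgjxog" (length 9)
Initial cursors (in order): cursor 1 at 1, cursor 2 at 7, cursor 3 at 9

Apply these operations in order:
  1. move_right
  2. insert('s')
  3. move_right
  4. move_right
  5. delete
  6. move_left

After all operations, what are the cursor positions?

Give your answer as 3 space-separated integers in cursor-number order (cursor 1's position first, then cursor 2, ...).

After op 1 (move_right): buffer="gpqbgjxog" (len 9), cursors c1@2 c2@8 c3@9, authorship .........
After op 2 (insert('s')): buffer="gpsqbgjxosgs" (len 12), cursors c1@3 c2@10 c3@12, authorship ..1......2.3
After op 3 (move_right): buffer="gpsqbgjxosgs" (len 12), cursors c1@4 c2@11 c3@12, authorship ..1......2.3
After op 4 (move_right): buffer="gpsqbgjxosgs" (len 12), cursors c1@5 c2@12 c3@12, authorship ..1......2.3
After op 5 (delete): buffer="gpsqgjxos" (len 9), cursors c1@4 c2@9 c3@9, authorship ..1.....2
After op 6 (move_left): buffer="gpsqgjxos" (len 9), cursors c1@3 c2@8 c3@8, authorship ..1.....2

Answer: 3 8 8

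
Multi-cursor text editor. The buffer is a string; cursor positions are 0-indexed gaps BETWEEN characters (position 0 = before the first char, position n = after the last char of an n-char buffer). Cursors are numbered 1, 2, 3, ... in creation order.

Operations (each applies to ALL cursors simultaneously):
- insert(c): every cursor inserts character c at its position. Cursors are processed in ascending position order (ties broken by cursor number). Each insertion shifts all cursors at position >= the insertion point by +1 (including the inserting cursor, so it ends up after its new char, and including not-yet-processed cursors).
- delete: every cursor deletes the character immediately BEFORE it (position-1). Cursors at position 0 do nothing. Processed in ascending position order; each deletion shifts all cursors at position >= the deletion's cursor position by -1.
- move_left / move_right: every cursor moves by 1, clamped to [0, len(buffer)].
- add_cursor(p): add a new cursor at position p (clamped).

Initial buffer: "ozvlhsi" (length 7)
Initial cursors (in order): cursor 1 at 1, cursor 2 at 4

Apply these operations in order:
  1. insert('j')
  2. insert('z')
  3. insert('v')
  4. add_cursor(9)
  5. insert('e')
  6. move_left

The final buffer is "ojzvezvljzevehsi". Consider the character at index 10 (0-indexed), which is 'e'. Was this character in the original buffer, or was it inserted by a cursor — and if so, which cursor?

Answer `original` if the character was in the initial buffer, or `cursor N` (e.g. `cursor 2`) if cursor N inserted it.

After op 1 (insert('j')): buffer="ojzvljhsi" (len 9), cursors c1@2 c2@6, authorship .1...2...
After op 2 (insert('z')): buffer="ojzzvljzhsi" (len 11), cursors c1@3 c2@8, authorship .11...22...
After op 3 (insert('v')): buffer="ojzvzvljzvhsi" (len 13), cursors c1@4 c2@10, authorship .111...222...
After op 4 (add_cursor(9)): buffer="ojzvzvljzvhsi" (len 13), cursors c1@4 c3@9 c2@10, authorship .111...222...
After op 5 (insert('e')): buffer="ojzvezvljzevehsi" (len 16), cursors c1@5 c3@11 c2@13, authorship .1111...22322...
After op 6 (move_left): buffer="ojzvezvljzevehsi" (len 16), cursors c1@4 c3@10 c2@12, authorship .1111...22322...
Authorship (.=original, N=cursor N): . 1 1 1 1 . . . 2 2 3 2 2 . . .
Index 10: author = 3

Answer: cursor 3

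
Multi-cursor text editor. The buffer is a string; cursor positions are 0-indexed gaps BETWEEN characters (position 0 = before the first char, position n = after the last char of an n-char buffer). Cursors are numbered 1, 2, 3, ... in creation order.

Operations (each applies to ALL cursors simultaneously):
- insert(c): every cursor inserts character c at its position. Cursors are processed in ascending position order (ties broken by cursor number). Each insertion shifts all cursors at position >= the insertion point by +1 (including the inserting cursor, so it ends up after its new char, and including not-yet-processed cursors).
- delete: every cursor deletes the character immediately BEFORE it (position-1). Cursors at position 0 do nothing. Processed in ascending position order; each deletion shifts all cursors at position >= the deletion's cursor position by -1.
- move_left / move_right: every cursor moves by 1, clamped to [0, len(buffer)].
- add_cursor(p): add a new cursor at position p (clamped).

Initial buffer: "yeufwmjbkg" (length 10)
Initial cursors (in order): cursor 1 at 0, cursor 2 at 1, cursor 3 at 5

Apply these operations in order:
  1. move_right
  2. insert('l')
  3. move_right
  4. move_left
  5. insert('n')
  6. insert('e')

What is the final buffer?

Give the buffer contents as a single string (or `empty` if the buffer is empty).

After op 1 (move_right): buffer="yeufwmjbkg" (len 10), cursors c1@1 c2@2 c3@6, authorship ..........
After op 2 (insert('l')): buffer="ylelufwmljbkg" (len 13), cursors c1@2 c2@4 c3@9, authorship .1.2....3....
After op 3 (move_right): buffer="ylelufwmljbkg" (len 13), cursors c1@3 c2@5 c3@10, authorship .1.2....3....
After op 4 (move_left): buffer="ylelufwmljbkg" (len 13), cursors c1@2 c2@4 c3@9, authorship .1.2....3....
After op 5 (insert('n')): buffer="ylnelnufwmlnjbkg" (len 16), cursors c1@3 c2@6 c3@12, authorship .11.22....33....
After op 6 (insert('e')): buffer="ylneelneufwmlnejbkg" (len 19), cursors c1@4 c2@8 c3@15, authorship .111.222....333....

Answer: ylneelneufwmlnejbkg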